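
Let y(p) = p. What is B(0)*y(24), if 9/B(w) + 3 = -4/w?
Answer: 0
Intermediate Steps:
B(w) = 9/(-3 - 4/w)
B(0)*y(24) = -9*0/(4 + 3*0)*24 = -9*0/(4 + 0)*24 = -9*0/4*24 = -9*0*1/4*24 = 0*24 = 0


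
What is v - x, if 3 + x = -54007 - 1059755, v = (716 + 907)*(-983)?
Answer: -481644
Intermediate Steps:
v = -1595409 (v = 1623*(-983) = -1595409)
x = -1113765 (x = -3 + (-54007 - 1059755) = -3 - 1113762 = -1113765)
v - x = -1595409 - 1*(-1113765) = -1595409 + 1113765 = -481644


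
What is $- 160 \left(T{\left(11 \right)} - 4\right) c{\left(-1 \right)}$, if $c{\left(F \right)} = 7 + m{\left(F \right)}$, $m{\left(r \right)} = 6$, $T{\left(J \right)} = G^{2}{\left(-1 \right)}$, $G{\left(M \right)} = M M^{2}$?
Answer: $6240$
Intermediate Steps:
$G{\left(M \right)} = M^{3}$
$T{\left(J \right)} = 1$ ($T{\left(J \right)} = \left(\left(-1\right)^{3}\right)^{2} = \left(-1\right)^{2} = 1$)
$c{\left(F \right)} = 13$ ($c{\left(F \right)} = 7 + 6 = 13$)
$- 160 \left(T{\left(11 \right)} - 4\right) c{\left(-1 \right)} = - 160 \left(1 - 4\right) 13 = \left(-160\right) \left(-3\right) 13 = 480 \cdot 13 = 6240$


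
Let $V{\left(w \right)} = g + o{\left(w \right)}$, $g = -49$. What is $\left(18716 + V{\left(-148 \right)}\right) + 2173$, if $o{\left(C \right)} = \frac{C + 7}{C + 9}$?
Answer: $\frac{2896901}{139} \approx 20841.0$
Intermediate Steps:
$o{\left(C \right)} = \frac{7 + C}{9 + C}$
$V{\left(w \right)} = -49 + \frac{7 + w}{9 + w}$
$\left(18716 + V{\left(-148 \right)}\right) + 2173 = \left(18716 + \frac{2 \left(-217 - -3552\right)}{9 - 148}\right) + 2173 = \left(18716 + \frac{2 \left(-217 + 3552\right)}{-139}\right) + 2173 = \left(18716 + 2 \left(- \frac{1}{139}\right) 3335\right) + 2173 = \left(18716 - \frac{6670}{139}\right) + 2173 = \frac{2594854}{139} + 2173 = \frac{2896901}{139}$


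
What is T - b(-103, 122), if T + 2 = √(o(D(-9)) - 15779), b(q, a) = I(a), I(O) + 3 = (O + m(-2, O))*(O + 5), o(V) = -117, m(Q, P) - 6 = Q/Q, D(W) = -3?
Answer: -16382 + 2*I*√3974 ≈ -16382.0 + 126.08*I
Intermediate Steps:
m(Q, P) = 7 (m(Q, P) = 6 + Q/Q = 6 + 1 = 7)
I(O) = -3 + (5 + O)*(7 + O) (I(O) = -3 + (O + 7)*(O + 5) = -3 + (7 + O)*(5 + O) = -3 + (5 + O)*(7 + O))
b(q, a) = 32 + a² + 12*a
T = -2 + 2*I*√3974 (T = -2 + √(-117 - 15779) = -2 + √(-15896) = -2 + 2*I*√3974 ≈ -2.0 + 126.08*I)
T - b(-103, 122) = (-2 + 2*I*√3974) - (32 + 122² + 12*122) = (-2 + 2*I*√3974) - (32 + 14884 + 1464) = (-2 + 2*I*√3974) - 1*16380 = (-2 + 2*I*√3974) - 16380 = -16382 + 2*I*√3974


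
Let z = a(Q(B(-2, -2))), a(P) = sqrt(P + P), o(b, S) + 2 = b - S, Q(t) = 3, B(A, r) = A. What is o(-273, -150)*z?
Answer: -125*sqrt(6) ≈ -306.19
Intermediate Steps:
o(b, S) = -2 + b - S (o(b, S) = -2 + (b - S) = -2 + b - S)
a(P) = sqrt(2)*sqrt(P) (a(P) = sqrt(2*P) = sqrt(2)*sqrt(P))
z = sqrt(6) (z = sqrt(2)*sqrt(3) = sqrt(6) ≈ 2.4495)
o(-273, -150)*z = (-2 - 273 - 1*(-150))*sqrt(6) = (-2 - 273 + 150)*sqrt(6) = -125*sqrt(6)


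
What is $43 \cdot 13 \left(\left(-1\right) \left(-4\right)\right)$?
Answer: $2236$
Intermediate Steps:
$43 \cdot 13 \left(\left(-1\right) \left(-4\right)\right) = 559 \cdot 4 = 2236$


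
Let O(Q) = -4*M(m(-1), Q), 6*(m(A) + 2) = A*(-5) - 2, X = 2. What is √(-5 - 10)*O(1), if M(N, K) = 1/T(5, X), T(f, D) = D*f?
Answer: -2*I*√15/5 ≈ -1.5492*I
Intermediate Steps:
m(A) = -7/3 - 5*A/6 (m(A) = -2 + (A*(-5) - 2)/6 = -2 + (-5*A - 2)/6 = -2 + (-2 - 5*A)/6 = -2 + (-⅓ - 5*A/6) = -7/3 - 5*A/6)
M(N, K) = ⅒ (M(N, K) = 1/(2*5) = 1/10 = ⅒)
O(Q) = -⅖ (O(Q) = -4*⅒ = -⅖)
√(-5 - 10)*O(1) = √(-5 - 10)*(-⅖) = √(-15)*(-⅖) = (I*√15)*(-⅖) = -2*I*√15/5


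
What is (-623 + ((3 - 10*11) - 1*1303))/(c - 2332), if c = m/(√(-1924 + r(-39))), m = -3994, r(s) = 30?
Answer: 2244842666/2578987073 + 4059901*I*√1894/5157974146 ≈ 0.87044 + 0.034255*I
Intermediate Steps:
c = 1997*I*√1894/947 (c = -3994/√(-1924 + 30) = -3994*(-I*√1894/1894) = -(-1997)*I*√1894/947 = 1997*I*√1894/947 ≈ 91.774*I)
(-623 + ((3 - 10*11) - 1*1303))/(c - 2332) = (-623 + ((3 - 10*11) - 1*1303))/(1997*I*√1894/947 - 2332) = (-623 + ((3 - 110) - 1303))/(-2332 + 1997*I*√1894/947) = (-623 + (-107 - 1303))/(-2332 + 1997*I*√1894/947) = (-623 - 1410)/(-2332 + 1997*I*√1894/947) = -2033/(-2332 + 1997*I*√1894/947)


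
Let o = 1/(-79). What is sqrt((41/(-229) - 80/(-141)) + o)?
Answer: 2*sqrt(611110235163)/2550831 ≈ 0.61293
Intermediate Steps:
o = -1/79 ≈ -0.012658
sqrt((41/(-229) - 80/(-141)) + o) = sqrt((41/(-229) - 80/(-141)) - 1/79) = sqrt((41*(-1/229) - 80*(-1/141)) - 1/79) = sqrt((-41/229 + 80/141) - 1/79) = sqrt(12539/32289 - 1/79) = sqrt(958292/2550831) = 2*sqrt(611110235163)/2550831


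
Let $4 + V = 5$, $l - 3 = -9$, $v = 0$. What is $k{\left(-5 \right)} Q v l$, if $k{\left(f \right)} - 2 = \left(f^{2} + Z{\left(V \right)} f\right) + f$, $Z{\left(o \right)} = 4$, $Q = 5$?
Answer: $0$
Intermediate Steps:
$l = -6$ ($l = 3 - 9 = -6$)
$V = 1$ ($V = -4 + 5 = 1$)
$k{\left(f \right)} = 2 + f^{2} + 5 f$ ($k{\left(f \right)} = 2 + \left(\left(f^{2} + 4 f\right) + f\right) = 2 + \left(f^{2} + 5 f\right) = 2 + f^{2} + 5 f$)
$k{\left(-5 \right)} Q v l = \left(2 + \left(-5\right)^{2} + 5 \left(-5\right)\right) 5 \cdot 0 \left(-6\right) = \left(2 + 25 - 25\right) 0 \left(-6\right) = 2 \cdot 0 \left(-6\right) = 0 \left(-6\right) = 0$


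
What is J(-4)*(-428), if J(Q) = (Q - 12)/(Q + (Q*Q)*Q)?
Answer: -1712/17 ≈ -100.71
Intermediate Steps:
J(Q) = (-12 + Q)/(Q + Q³) (J(Q) = (-12 + Q)/(Q + Q²*Q) = (-12 + Q)/(Q + Q³))
J(-4)*(-428) = ((-12 - 4)/(-4 + (-4)³))*(-428) = (-16/(-4 - 64))*(-428) = (-16/(-68))*(-428) = -1/68*(-16)*(-428) = (4/17)*(-428) = -1712/17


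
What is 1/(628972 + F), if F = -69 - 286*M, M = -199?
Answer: 1/685817 ≈ 1.4581e-6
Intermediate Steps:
F = 56845 (F = -69 - 286*(-199) = -69 + 56914 = 56845)
1/(628972 + F) = 1/(628972 + 56845) = 1/685817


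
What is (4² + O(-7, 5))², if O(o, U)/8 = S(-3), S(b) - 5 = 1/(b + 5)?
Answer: 3600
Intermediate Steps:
S(b) = 5 + 1/(5 + b) (S(b) = 5 + 1/(b + 5) = 5 + 1/(5 + b))
O(o, U) = 44 (O(o, U) = 8*((26 + 5*(-3))/(5 - 3)) = 8*((26 - 15)/2) = 8*((½)*11) = 8*(11/2) = 44)
(4² + O(-7, 5))² = (4² + 44)² = (16 + 44)² = 60² = 3600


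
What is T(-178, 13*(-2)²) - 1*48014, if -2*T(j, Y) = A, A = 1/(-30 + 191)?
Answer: -15460509/322 ≈ -48014.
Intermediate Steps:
A = 1/161 ≈ 0.0062112
T(j, Y) = -1/322 (T(j, Y) = -½*1/161 = -1/322)
T(-178, 13*(-2)²) - 1*48014 = -1/322 - 1*48014 = -1/322 - 48014 = -15460509/322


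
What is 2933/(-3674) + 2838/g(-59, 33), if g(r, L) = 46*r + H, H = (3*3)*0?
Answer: -9193487/4985618 ≈ -1.8440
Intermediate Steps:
H = 0 (H = 9*0 = 0)
g(r, L) = 46*r (g(r, L) = 46*r + 0 = 46*r)
2933/(-3674) + 2838/g(-59, 33) = 2933/(-3674) + 2838/((46*(-59))) = 2933*(-1/3674) + 2838/(-2714) = -2933/3674 + 2838*(-1/2714) = -2933/3674 - 1419/1357 = -9193487/4985618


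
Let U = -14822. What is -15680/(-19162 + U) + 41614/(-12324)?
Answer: -3179609/1090674 ≈ -2.9153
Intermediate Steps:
-15680/(-19162 + U) + 41614/(-12324) = -15680/(-19162 - 14822) + 41614/(-12324) = -15680/(-33984) + 41614*(-1/12324) = -15680*(-1/33984) - 20807/6162 = 245/531 - 20807/6162 = -3179609/1090674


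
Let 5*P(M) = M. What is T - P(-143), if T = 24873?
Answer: 124508/5 ≈ 24902.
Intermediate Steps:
P(M) = M/5
T - P(-143) = 24873 - (-143)/5 = 24873 - 1*(-143/5) = 24873 + 143/5 = 124508/5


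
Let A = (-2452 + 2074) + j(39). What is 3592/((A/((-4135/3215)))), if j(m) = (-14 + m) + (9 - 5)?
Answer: 2970584/224407 ≈ 13.237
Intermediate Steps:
j(m) = -10 + m (j(m) = (-14 + m) + 4 = -10 + m)
A = -349 (A = (-2452 + 2074) + (-10 + 39) = -378 + 29 = -349)
3592/((A/((-4135/3215)))) = 3592/((-349/((-4135/3215)))) = 3592/((-349/((-4135*1/3215)))) = 3592/((-349/(-827/643))) = 3592/((-349*(-643/827))) = 3592/(224407/827) = 3592*(827/224407) = 2970584/224407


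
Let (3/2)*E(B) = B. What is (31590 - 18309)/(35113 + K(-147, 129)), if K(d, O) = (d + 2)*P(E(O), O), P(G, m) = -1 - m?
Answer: 13281/53963 ≈ 0.24611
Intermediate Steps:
E(B) = 2*B/3
K(d, O) = (-1 - O)*(2 + d) (K(d, O) = (d + 2)*(-1 - O) = (2 + d)*(-1 - O) = (-1 - O)*(2 + d))
(31590 - 18309)/(35113 + K(-147, 129)) = (31590 - 18309)/(35113 - (1 + 129)*(2 - 147)) = 13281/(35113 - 1*130*(-145)) = 13281/(35113 + 18850) = 13281/53963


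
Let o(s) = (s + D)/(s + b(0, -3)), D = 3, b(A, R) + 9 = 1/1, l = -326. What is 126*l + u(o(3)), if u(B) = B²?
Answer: -1026864/25 ≈ -41075.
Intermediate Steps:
b(A, R) = -8 (b(A, R) = -9 + 1/1 = -9 + 1 = -8)
o(s) = (3 + s)/(-8 + s) (o(s) = (s + 3)/(s - 8) = (3 + s)/(-8 + s))
126*l + u(o(3)) = 126*(-326) + ((3 + 3)/(-8 + 3))² = -41076 + (6/(-5))² = -41076 + (-⅕*6)² = -41076 + (-6/5)² = -41076 + 36/25 = -1026864/25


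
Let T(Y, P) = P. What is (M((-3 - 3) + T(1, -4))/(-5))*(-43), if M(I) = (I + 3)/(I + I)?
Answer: 301/100 ≈ 3.0100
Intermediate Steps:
M(I) = (3 + I)/(2*I) (M(I) = (3 + I)/((2*I)) = (3 + I)*(1/(2*I)) = (3 + I)/(2*I))
(M((-3 - 3) + T(1, -4))/(-5))*(-43) = (((3 + ((-3 - 3) - 4))/(2*((-3 - 3) - 4)))/(-5))*(-43) = (((3 + (-6 - 4))/(2*(-6 - 4)))*(-⅕))*(-43) = (((½)*(3 - 10)/(-10))*(-⅕))*(-43) = (((½)*(-⅒)*(-7))*(-⅕))*(-43) = ((7/20)*(-⅕))*(-43) = -7/100*(-43) = 301/100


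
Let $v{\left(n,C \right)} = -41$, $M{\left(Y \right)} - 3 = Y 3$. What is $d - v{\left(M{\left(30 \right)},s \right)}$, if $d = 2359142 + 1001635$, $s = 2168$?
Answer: $3360818$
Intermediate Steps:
$M{\left(Y \right)} = 3 + 3 Y$ ($M{\left(Y \right)} = 3 + Y 3 = 3 + 3 Y$)
$d = 3360777$
$d - v{\left(M{\left(30 \right)},s \right)} = 3360777 - -41 = 3360777 + 41 = 3360818$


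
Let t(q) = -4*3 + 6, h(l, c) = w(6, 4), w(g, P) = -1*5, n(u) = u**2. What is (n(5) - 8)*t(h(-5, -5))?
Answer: -102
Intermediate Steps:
w(g, P) = -5
h(l, c) = -5
t(q) = -6 (t(q) = -12 + 6 = -6)
(n(5) - 8)*t(h(-5, -5)) = (5**2 - 8)*(-6) = (25 - 8)*(-6) = 17*(-6) = -102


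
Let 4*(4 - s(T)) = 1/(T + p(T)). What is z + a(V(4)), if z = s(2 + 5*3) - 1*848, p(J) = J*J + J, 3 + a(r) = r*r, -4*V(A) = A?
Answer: -1093033/1292 ≈ -846.00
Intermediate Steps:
V(A) = -A/4
a(r) = -3 + r² (a(r) = -3 + r*r = -3 + r²)
p(J) = J + J² (p(J) = J² + J = J + J²)
s(T) = 4 - 1/(4*(T + T*(1 + T)))
z = -1090449/1292 (z = (-1 + 16*(2 + 5*3)² + 32*(2 + 5*3))/(4*(2 + 5*3)*(2 + (2 + 5*3))) - 1*848 = (-1 + 16*(2 + 15)² + 32*(2 + 15))/(4*(2 + 15)*(2 + (2 + 15))) - 848 = (¼)*(-1 + 16*17² + 32*17)/(17*(2 + 17)) - 848 = (¼)*(1/17)*(-1 + 16*289 + 544)/19 - 848 = (¼)*(1/17)*(1/19)*(-1 + 4624 + 544) - 848 = (¼)*(1/17)*(1/19)*5167 - 848 = 5167/1292 - 848 = -1090449/1292 ≈ -844.00)
z + a(V(4)) = -1090449/1292 + (-3 + (-¼*4)²) = -1090449/1292 + (-3 + (-1)²) = -1090449/1292 + (-3 + 1) = -1090449/1292 - 2 = -1093033/1292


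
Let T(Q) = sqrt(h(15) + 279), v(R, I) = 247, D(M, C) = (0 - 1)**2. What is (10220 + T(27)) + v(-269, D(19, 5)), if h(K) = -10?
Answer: 10467 + sqrt(269) ≈ 10483.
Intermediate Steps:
D(M, C) = 1 (D(M, C) = (-1)**2 = 1)
T(Q) = sqrt(269) (T(Q) = sqrt(-10 + 279) = sqrt(269))
(10220 + T(27)) + v(-269, D(19, 5)) = (10220 + sqrt(269)) + 247 = 10467 + sqrt(269)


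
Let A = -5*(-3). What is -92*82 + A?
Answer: -7529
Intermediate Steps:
A = 15
-92*82 + A = -92*82 + 15 = -7544 + 15 = -7529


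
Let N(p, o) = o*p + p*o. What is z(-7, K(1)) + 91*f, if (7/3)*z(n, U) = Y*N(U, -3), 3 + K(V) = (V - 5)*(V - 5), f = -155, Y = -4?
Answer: -97799/7 ≈ -13971.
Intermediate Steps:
K(V) = -3 + (-5 + V)**2 (K(V) = -3 + (V - 5)*(V - 5) = -3 + (-5 + V)*(-5 + V) = -3 + (-5 + V)**2)
N(p, o) = 2*o*p (N(p, o) = o*p + o*p = 2*o*p)
z(n, U) = 72*U/7 (z(n, U) = 3*(-8*(-3)*U)/7 = 3*(-(-24)*U)/7 = 3*(24*U)/7 = 72*U/7)
z(-7, K(1)) + 91*f = 72*(-3 + (-5 + 1)**2)/7 + 91*(-155) = 72*(-3 + (-4)**2)/7 - 14105 = 72*(-3 + 16)/7 - 14105 = (72/7)*13 - 14105 = 936/7 - 14105 = -97799/7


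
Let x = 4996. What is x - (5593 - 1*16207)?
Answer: 15610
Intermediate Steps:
x - (5593 - 1*16207) = 4996 - (5593 - 1*16207) = 4996 - (5593 - 16207) = 4996 - 1*(-10614) = 4996 + 10614 = 15610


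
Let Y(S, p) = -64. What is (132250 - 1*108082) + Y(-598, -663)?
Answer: 24104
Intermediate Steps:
(132250 - 1*108082) + Y(-598, -663) = (132250 - 1*108082) - 64 = (132250 - 108082) - 64 = 24168 - 64 = 24104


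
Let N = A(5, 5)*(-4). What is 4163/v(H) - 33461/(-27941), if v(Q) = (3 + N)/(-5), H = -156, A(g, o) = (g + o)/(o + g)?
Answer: 581625376/27941 ≈ 20816.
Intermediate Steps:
A(g, o) = 1 (A(g, o) = (g + o)/(g + o) = 1)
N = -4 (N = 1*(-4) = -4)
v(Q) = ⅕ (v(Q) = (3 - 4)/(-5) = -⅕*(-1) = ⅕)
4163/v(H) - 33461/(-27941) = 4163/(⅕) - 33461/(-27941) = 4163*5 - 33461*(-1/27941) = 20815 + 33461/27941 = 581625376/27941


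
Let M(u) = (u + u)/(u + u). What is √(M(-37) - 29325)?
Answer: 2*I*√7331 ≈ 171.24*I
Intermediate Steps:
M(u) = 1 (M(u) = (2*u)/((2*u)) = (2*u)*(1/(2*u)) = 1)
√(M(-37) - 29325) = √(1 - 29325) = √(-29324) = 2*I*√7331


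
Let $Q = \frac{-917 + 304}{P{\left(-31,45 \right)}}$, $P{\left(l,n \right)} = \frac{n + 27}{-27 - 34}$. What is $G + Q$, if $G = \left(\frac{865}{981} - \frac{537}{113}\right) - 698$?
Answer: $- \frac{53955329}{295608} \approx -182.52$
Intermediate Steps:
$P{\left(l,n \right)} = - \frac{27}{61} - \frac{n}{61}$ ($P{\left(l,n \right)} = \frac{27 + n}{-61} = \left(27 + n\right) \left(- \frac{1}{61}\right) = - \frac{27}{61} - \frac{n}{61}$)
$Q = \frac{37393}{72}$ ($Q = \frac{-917 + 304}{- \frac{27}{61} - \frac{45}{61}} = - \frac{613}{- \frac{27}{61} - \frac{45}{61}} = - \frac{613}{- \frac{72}{61}} = \left(-613\right) \left(- \frac{61}{72}\right) = \frac{37393}{72} \approx 519.35$)
$G = - \frac{77804446}{110853}$ ($G = \left(865 \cdot \frac{1}{981} - \frac{537}{113}\right) - 698 = \left(\frac{865}{981} - \frac{537}{113}\right) - 698 = - \frac{429052}{110853} - 698 = - \frac{77804446}{110853} \approx -701.87$)
$G + Q = - \frac{77804446}{110853} + \frac{37393}{72} = - \frac{53955329}{295608}$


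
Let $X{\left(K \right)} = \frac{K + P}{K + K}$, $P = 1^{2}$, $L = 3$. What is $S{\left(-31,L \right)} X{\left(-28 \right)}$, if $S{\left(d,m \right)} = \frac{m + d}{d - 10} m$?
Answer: $\frac{81}{82} \approx 0.9878$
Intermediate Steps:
$P = 1$
$X{\left(K \right)} = \frac{1 + K}{2 K}$ ($X{\left(K \right)} = \frac{K + 1}{K + K} = \frac{1 + K}{2 K}$)
$S{\left(d,m \right)} = \frac{m \left(d + m\right)}{-10 + d}$ ($S{\left(d,m \right)} = \frac{d + m}{-10 + d} m = \frac{m \left(d + m\right)}{-10 + d}$)
$S{\left(-31,L \right)} X{\left(-28 \right)} = \frac{3 \left(-31 + 3\right)}{-10 - 31} \frac{1 - 28}{2 \left(-28\right)} = 3 \frac{1}{-41} \left(-28\right) \frac{1}{2} \left(- \frac{1}{28}\right) \left(-27\right) = 3 \left(- \frac{1}{41}\right) \left(-28\right) \frac{27}{56} = \frac{84}{41} \cdot \frac{27}{56} = \frac{81}{82}$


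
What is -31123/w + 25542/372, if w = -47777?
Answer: 205316315/2962174 ≈ 69.313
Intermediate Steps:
-31123/w + 25542/372 = -31123/(-47777) + 25542/372 = -31123*(-1/47777) + 25542*(1/372) = 31123/47777 + 4257/62 = 205316315/2962174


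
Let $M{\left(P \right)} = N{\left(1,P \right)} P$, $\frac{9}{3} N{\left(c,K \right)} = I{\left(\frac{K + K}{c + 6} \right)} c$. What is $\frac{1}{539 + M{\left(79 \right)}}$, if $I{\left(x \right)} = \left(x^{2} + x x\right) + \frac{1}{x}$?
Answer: $\frac{294}{8047433} \approx 3.6533 \cdot 10^{-5}$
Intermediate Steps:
$I{\left(x \right)} = \frac{1}{x} + 2 x^{2}$ ($I{\left(x \right)} = \left(x^{2} + x^{2}\right) + \frac{1}{x} = 2 x^{2} + \frac{1}{x} = \frac{1}{x} + 2 x^{2}$)
$N{\left(c,K \right)} = \frac{c \left(1 + \frac{16 K^{3}}{\left(6 + c\right)^{3}}\right) \left(6 + c\right)}{6 K}$ ($N{\left(c,K \right)} = \frac{\frac{1 + 2 \left(\frac{K + K}{c + 6}\right)^{3}}{\left(K + K\right) \frac{1}{c + 6}} c}{3} = \frac{\frac{1 + 2 \left(\frac{2 K}{6 + c}\right)^{3}}{2 K \frac{1}{6 + c}} c}{3} = \frac{\frac{6 + c}{2 K} \left(1 + 2 \frac{8 K^{3}}{\left(6 + c\right)^{3}}\right) c}{3} = \frac{\frac{6 + c}{2 K} \left(1 + \frac{16 K^{3}}{\left(6 + c\right)^{3}}\right) c}{3} = \frac{\frac{\left(1 + \frac{16 K^{3}}{\left(6 + c\right)^{3}}\right) \left(6 + c\right)}{2 K} c}{3} = \frac{\frac{1}{2} c \frac{1}{K} \left(1 + \frac{16 K^{3}}{\left(6 + c\right)^{3}}\right) \left(6 + c\right)}{3} = \frac{c \left(1 + \frac{16 K^{3}}{\left(6 + c\right)^{3}}\right) \left(6 + c\right)}{6 K}$)
$M{\left(P \right)} = \frac{7}{6} + \frac{8 P^{3}}{147}$ ($M{\left(P \right)} = \frac{1}{6} \cdot 1 \frac{1}{P} \frac{1}{\left(6 + 1\right)^{2}} \left(\left(6 + 1\right)^{3} + 16 P^{3}\right) P = \frac{1}{6} \cdot 1 \frac{1}{P} \frac{1}{49} \left(7^{3} + 16 P^{3}\right) P = \frac{1}{6} \cdot 1 \frac{1}{P} \frac{1}{49} \left(343 + 16 P^{3}\right) P = \frac{343 + 16 P^{3}}{294 P} P = \frac{7}{6} + \frac{8 P^{3}}{147}$)
$\frac{1}{539 + M{\left(79 \right)}} = \frac{1}{539 + \left(\frac{7}{6} + \frac{8 \cdot 79^{3}}{147}\right)} = \frac{1}{539 + \left(\frac{7}{6} + \frac{8}{147} \cdot 493039\right)} = \frac{1}{539 + \left(\frac{7}{6} + \frac{3944312}{147}\right)} = \frac{1}{539 + \frac{7888967}{294}} = \frac{1}{\frac{8047433}{294}} = \frac{294}{8047433}$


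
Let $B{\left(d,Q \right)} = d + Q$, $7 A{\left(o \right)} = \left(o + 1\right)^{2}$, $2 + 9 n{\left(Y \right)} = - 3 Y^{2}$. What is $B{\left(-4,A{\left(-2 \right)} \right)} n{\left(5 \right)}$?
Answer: $33$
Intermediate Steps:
$n{\left(Y \right)} = - \frac{2}{9} - \frac{Y^{2}}{3}$ ($n{\left(Y \right)} = - \frac{2}{9} + \frac{\left(-3\right) Y^{2}}{9} = - \frac{2}{9} - \frac{Y^{2}}{3}$)
$A{\left(o \right)} = \frac{\left(1 + o\right)^{2}}{7}$ ($A{\left(o \right)} = \frac{\left(o + 1\right)^{2}}{7} = \frac{\left(1 + o\right)^{2}}{7}$)
$B{\left(d,Q \right)} = Q + d$
$B{\left(-4,A{\left(-2 \right)} \right)} n{\left(5 \right)} = \left(\frac{\left(1 - 2\right)^{2}}{7} - 4\right) \left(- \frac{2}{9} - \frac{5^{2}}{3}\right) = \left(\frac{\left(-1\right)^{2}}{7} - 4\right) \left(- \frac{2}{9} - \frac{25}{3}\right) = \left(\frac{1}{7} \cdot 1 - 4\right) \left(- \frac{2}{9} - \frac{25}{3}\right) = \left(\frac{1}{7} - 4\right) \left(- \frac{77}{9}\right) = \left(- \frac{27}{7}\right) \left(- \frac{77}{9}\right) = 33$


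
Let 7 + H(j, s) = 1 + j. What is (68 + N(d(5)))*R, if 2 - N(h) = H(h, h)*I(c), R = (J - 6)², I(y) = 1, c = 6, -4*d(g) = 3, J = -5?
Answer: 37147/4 ≈ 9286.8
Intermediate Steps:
d(g) = -¾ (d(g) = -¼*3 = -¾)
H(j, s) = -6 + j (H(j, s) = -7 + (1 + j) = -6 + j)
R = 121 (R = (-5 - 6)² = (-11)² = 121)
N(h) = 8 - h (N(h) = 2 - (-6 + h) = 2 + (6 - h) = 8 - h)
(68 + N(d(5)))*R = (68 + (8 - 1*(-¾)))*121 = (68 + (8 + ¾))*121 = (68 + 35/4)*121 = (307/4)*121 = 37147/4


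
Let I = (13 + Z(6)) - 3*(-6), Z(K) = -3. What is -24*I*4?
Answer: -2688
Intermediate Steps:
I = 28 (I = (13 - 3) - 3*(-6) = 10 + 18 = 28)
-24*I*4 = -24*28*4 = -672*4 = -2688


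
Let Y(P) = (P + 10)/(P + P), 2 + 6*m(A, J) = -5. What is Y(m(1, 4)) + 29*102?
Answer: 41359/14 ≈ 2954.2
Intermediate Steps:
m(A, J) = -7/6 (m(A, J) = -⅓ + (⅙)*(-5) = -⅓ - ⅚ = -7/6)
Y(P) = (10 + P)/(2*P) (Y(P) = (10 + P)/((2*P)) = (10 + P)*(1/(2*P)) = (10 + P)/(2*P))
Y(m(1, 4)) + 29*102 = (10 - 7/6)/(2*(-7/6)) + 29*102 = (½)*(-6/7)*(53/6) + 2958 = -53/14 + 2958 = 41359/14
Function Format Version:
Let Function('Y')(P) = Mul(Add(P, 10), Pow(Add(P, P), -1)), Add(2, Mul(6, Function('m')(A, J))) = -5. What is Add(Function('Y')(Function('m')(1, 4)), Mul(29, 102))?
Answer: Rational(41359, 14) ≈ 2954.2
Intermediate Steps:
Function('m')(A, J) = Rational(-7, 6) (Function('m')(A, J) = Add(Rational(-1, 3), Mul(Rational(1, 6), -5)) = Add(Rational(-1, 3), Rational(-5, 6)) = Rational(-7, 6))
Function('Y')(P) = Mul(Rational(1, 2), Pow(P, -1), Add(10, P)) (Function('Y')(P) = Mul(Add(10, P), Pow(Mul(2, P), -1)) = Mul(Add(10, P), Mul(Rational(1, 2), Pow(P, -1))) = Mul(Rational(1, 2), Pow(P, -1), Add(10, P)))
Add(Function('Y')(Function('m')(1, 4)), Mul(29, 102)) = Add(Mul(Rational(1, 2), Pow(Rational(-7, 6), -1), Add(10, Rational(-7, 6))), Mul(29, 102)) = Add(Mul(Rational(1, 2), Rational(-6, 7), Rational(53, 6)), 2958) = Add(Rational(-53, 14), 2958) = Rational(41359, 14)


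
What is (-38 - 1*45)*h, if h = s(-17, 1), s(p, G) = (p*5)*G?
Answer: 7055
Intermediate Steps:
s(p, G) = 5*G*p (s(p, G) = (5*p)*G = 5*G*p)
h = -85 (h = 5*1*(-17) = -85)
(-38 - 1*45)*h = (-38 - 1*45)*(-85) = (-38 - 45)*(-85) = -83*(-85) = 7055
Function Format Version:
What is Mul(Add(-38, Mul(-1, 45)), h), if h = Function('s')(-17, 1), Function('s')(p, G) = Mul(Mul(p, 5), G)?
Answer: 7055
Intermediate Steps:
Function('s')(p, G) = Mul(5, G, p) (Function('s')(p, G) = Mul(Mul(5, p), G) = Mul(5, G, p))
h = -85 (h = Mul(5, 1, -17) = -85)
Mul(Add(-38, Mul(-1, 45)), h) = Mul(Add(-38, Mul(-1, 45)), -85) = Mul(Add(-38, -45), -85) = Mul(-83, -85) = 7055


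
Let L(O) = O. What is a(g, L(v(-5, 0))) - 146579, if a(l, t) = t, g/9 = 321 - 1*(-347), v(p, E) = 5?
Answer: -146574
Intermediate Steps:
g = 6012 (g = 9*(321 - 1*(-347)) = 9*(321 + 347) = 9*668 = 6012)
a(g, L(v(-5, 0))) - 146579 = 5 - 146579 = -146574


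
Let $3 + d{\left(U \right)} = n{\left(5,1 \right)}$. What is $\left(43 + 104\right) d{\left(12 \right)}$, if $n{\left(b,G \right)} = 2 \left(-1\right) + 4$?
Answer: $-147$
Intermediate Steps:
$n{\left(b,G \right)} = 2$ ($n{\left(b,G \right)} = -2 + 4 = 2$)
$d{\left(U \right)} = -1$ ($d{\left(U \right)} = -3 + 2 = -1$)
$\left(43 + 104\right) d{\left(12 \right)} = \left(43 + 104\right) \left(-1\right) = 147 \left(-1\right) = -147$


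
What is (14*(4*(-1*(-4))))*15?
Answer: 3360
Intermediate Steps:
(14*(4*(-1*(-4))))*15 = (14*(4*4))*15 = (14*16)*15 = 224*15 = 3360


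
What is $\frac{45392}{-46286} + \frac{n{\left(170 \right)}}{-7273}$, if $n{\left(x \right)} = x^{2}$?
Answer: $- \frac{833900708}{168319039} \approx -4.9543$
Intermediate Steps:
$\frac{45392}{-46286} + \frac{n{\left(170 \right)}}{-7273} = \frac{45392}{-46286} + \frac{170^{2}}{-7273} = 45392 \left(- \frac{1}{46286}\right) + 28900 \left(- \frac{1}{7273}\right) = - \frac{22696}{23143} - \frac{28900}{7273} = - \frac{833900708}{168319039}$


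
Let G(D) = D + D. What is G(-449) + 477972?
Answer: 477074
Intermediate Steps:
G(D) = 2*D
G(-449) + 477972 = 2*(-449) + 477972 = -898 + 477972 = 477074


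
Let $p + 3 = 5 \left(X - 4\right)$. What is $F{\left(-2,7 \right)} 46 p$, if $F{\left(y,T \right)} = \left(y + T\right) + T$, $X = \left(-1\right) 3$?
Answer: $-20976$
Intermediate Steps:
$X = -3$
$p = -38$ ($p = -3 + 5 \left(-3 - 4\right) = -3 + 5 \left(-7\right) = -3 - 35 = -38$)
$F{\left(y,T \right)} = y + 2 T$ ($F{\left(y,T \right)} = \left(T + y\right) + T = y + 2 T$)
$F{\left(-2,7 \right)} 46 p = \left(-2 + 2 \cdot 7\right) 46 \left(-38\right) = \left(-2 + 14\right) 46 \left(-38\right) = 12 \cdot 46 \left(-38\right) = 552 \left(-38\right) = -20976$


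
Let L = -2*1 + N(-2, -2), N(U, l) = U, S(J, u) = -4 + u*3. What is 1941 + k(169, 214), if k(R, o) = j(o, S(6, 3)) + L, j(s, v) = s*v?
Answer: 3007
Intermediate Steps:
S(J, u) = -4 + 3*u
L = -4 (L = -2*1 - 2 = -2 - 2 = -4)
k(R, o) = -4 + 5*o (k(R, o) = o*(-4 + 3*3) - 4 = o*(-4 + 9) - 4 = o*5 - 4 = 5*o - 4 = -4 + 5*o)
1941 + k(169, 214) = 1941 + (-4 + 5*214) = 1941 + (-4 + 1070) = 1941 + 1066 = 3007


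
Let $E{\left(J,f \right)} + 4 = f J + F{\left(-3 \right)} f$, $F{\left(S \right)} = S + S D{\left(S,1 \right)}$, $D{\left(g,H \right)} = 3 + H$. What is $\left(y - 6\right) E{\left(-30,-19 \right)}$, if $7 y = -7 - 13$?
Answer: $- \frac{52762}{7} \approx -7537.4$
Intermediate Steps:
$F{\left(S \right)} = 5 S$ ($F{\left(S \right)} = S + S \left(3 + 1\right) = S + S 4 = S + 4 S = 5 S$)
$E{\left(J,f \right)} = -4 - 15 f + J f$ ($E{\left(J,f \right)} = -4 + \left(f J + 5 \left(-3\right) f\right) = -4 + \left(J f - 15 f\right) = -4 + \left(- 15 f + J f\right) = -4 - 15 f + J f$)
$y = - \frac{20}{7}$ ($y = \frac{-7 - 13}{7} = \frac{1}{7} \left(-20\right) = - \frac{20}{7} \approx -2.8571$)
$\left(y - 6\right) E{\left(-30,-19 \right)} = \left(- \frac{20}{7} - 6\right) \left(-4 - -285 - -570\right) = - \frac{62 \left(-4 + 285 + 570\right)}{7} = \left(- \frac{62}{7}\right) 851 = - \frac{52762}{7}$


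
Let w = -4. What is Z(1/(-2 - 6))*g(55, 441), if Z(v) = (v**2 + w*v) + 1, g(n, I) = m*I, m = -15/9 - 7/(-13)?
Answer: -156849/208 ≈ -754.08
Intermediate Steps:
m = -44/39 (m = -15*1/9 - 7*(-1/13) = -5/3 + 7/13 = -44/39 ≈ -1.1282)
g(n, I) = -44*I/39
Z(v) = 1 + v**2 - 4*v (Z(v) = (v**2 - 4*v) + 1 = 1 + v**2 - 4*v)
Z(1/(-2 - 6))*g(55, 441) = (1 + (1/(-2 - 6))**2 - 4/(-2 - 6))*(-44/39*441) = (1 + (1/(-8))**2 - 4/(-8))*(-6468/13) = (1 + (-1/8)**2 - 4*(-1/8))*(-6468/13) = (1 + 1/64 + 1/2)*(-6468/13) = (97/64)*(-6468/13) = -156849/208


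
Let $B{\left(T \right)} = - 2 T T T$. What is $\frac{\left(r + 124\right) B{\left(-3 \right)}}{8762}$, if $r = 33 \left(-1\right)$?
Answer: $\frac{189}{337} \approx 0.56083$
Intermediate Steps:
$B{\left(T \right)} = - 2 T^{3}$ ($B{\left(T \right)} = - 2 T^{2} T = - 2 T^{3}$)
$r = -33$
$\frac{\left(r + 124\right) B{\left(-3 \right)}}{8762} = \frac{\left(-33 + 124\right) \left(- 2 \left(-3\right)^{3}\right)}{8762} = 91 \left(\left(-2\right) \left(-27\right)\right) \frac{1}{8762} = 91 \cdot 54 \cdot \frac{1}{8762} = 4914 \cdot \frac{1}{8762} = \frac{189}{337}$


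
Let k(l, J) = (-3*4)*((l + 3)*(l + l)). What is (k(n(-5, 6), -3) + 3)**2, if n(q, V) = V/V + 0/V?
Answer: 8649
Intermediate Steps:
n(q, V) = 1 (n(q, V) = 1 + 0 = 1)
k(l, J) = -24*l*(3 + l) (k(l, J) = -12*(3 + l)*2*l = -24*l*(3 + l))
(k(n(-5, 6), -3) + 3)**2 = (-24*1*(3 + 1) + 3)**2 = (-24*1*4 + 3)**2 = (-96 + 3)**2 = (-93)**2 = 8649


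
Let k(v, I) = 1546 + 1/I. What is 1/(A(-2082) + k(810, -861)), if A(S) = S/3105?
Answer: 297045/459032047 ≈ 0.00064711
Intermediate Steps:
A(S) = S/3105 (A(S) = S*(1/3105) = S/3105)
1/(A(-2082) + k(810, -861)) = 1/((1/3105)*(-2082) + (1546 + 1/(-861))) = 1/(-694/1035 + (1546 - 1/861)) = 1/(-694/1035 + 1331105/861) = 1/(459032047/297045) = 297045/459032047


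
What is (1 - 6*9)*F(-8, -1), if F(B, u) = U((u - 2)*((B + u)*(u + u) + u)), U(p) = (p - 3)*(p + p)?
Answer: -291924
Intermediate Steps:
U(p) = 2*p*(-3 + p) (U(p) = (-3 + p)*(2*p) = 2*p*(-3 + p))
F(B, u) = 2*(-3 + (-2 + u)*(u + 2*u*(B + u)))*(-2 + u)*(u + 2*u*(B + u)) (F(B, u) = 2*((u - 2)*((B + u)*(u + u) + u))*(-3 + (u - 2)*((B + u)*(u + u) + u)) = 2*((-2 + u)*((B + u)*(2*u) + u))*(-3 + (-2 + u)*((B + u)*(2*u) + u)) = 2*((-2 + u)*(2*u*(B + u) + u))*(-3 + (-2 + u)*(2*u*(B + u) + u)) = 2*((-2 + u)*(u + 2*u*(B + u)))*(-3 + (-2 + u)*(u + 2*u*(B + u))) = 2*(-3 + (-2 + u)*(u + 2*u*(B + u)))*(-2 + u)*(u + 2*u*(B + u)))
(1 - 6*9)*F(-8, -1) = (1 - 6*9)*(2*(-1)*(3 - (2 - 2*(-1)² + 3*(-1) + 4*(-8) - 2*(-8)*(-1)))*(2 - 2*(-1)² + 3*(-1) + 4*(-8) - 2*(-8)*(-1))) = (1 - 54)*(2*(-1)*(3 - (2 - 2*1 - 3 - 32 - 16))*(2 - 2*1 - 3 - 32 - 16)) = -106*(-1)*(3 - (2 - 2 - 3 - 32 - 16))*(2 - 2 - 3 - 32 - 16) = -106*(-1)*(3 - 1*(-51))*(-51) = -106*(-1)*(3 + 51)*(-51) = -106*(-1)*54*(-51) = -53*5508 = -291924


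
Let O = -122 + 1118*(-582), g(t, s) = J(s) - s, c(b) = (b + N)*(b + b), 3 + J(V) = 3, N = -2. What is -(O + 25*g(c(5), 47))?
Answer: 651973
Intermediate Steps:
J(V) = 0 (J(V) = -3 + 3 = 0)
c(b) = 2*b*(-2 + b) (c(b) = (b - 2)*(b + b) = (-2 + b)*(2*b) = 2*b*(-2 + b))
g(t, s) = -s (g(t, s) = 0 - s = -s)
O = -650798 (O = -122 - 650676 = -650798)
-(O + 25*g(c(5), 47)) = -(-650798 + 25*(-1*47)) = -(-650798 + 25*(-47)) = -(-650798 - 1175) = -1*(-651973) = 651973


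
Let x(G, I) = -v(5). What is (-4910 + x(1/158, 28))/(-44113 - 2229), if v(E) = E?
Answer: 4915/46342 ≈ 0.10606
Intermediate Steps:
x(G, I) = -5 (x(G, I) = -1*5 = -5)
(-4910 + x(1/158, 28))/(-44113 - 2229) = (-4910 - 5)/(-44113 - 2229) = -4915/(-46342) = -4915*(-1/46342) = 4915/46342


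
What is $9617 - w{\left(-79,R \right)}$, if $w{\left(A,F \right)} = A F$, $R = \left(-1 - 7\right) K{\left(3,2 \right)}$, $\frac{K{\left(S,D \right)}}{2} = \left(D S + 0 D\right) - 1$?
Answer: $3297$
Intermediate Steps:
$K{\left(S,D \right)} = -2 + 2 D S$ ($K{\left(S,D \right)} = 2 \left(\left(D S + 0 D\right) - 1\right) = 2 \left(\left(D S + 0\right) - 1\right) = 2 \left(D S - 1\right) = 2 \left(-1 + D S\right) = -2 + 2 D S$)
$R = -80$ ($R = \left(-1 - 7\right) \left(-2 + 2 \cdot 2 \cdot 3\right) = - 8 \left(-2 + 12\right) = \left(-8\right) 10 = -80$)
$9617 - w{\left(-79,R \right)} = 9617 - \left(-79\right) \left(-80\right) = 9617 - 6320 = 3297$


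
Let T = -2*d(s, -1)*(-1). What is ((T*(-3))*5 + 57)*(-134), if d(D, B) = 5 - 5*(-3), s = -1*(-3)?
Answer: 72762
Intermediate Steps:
s = 3
d(D, B) = 20 (d(D, B) = 5 + 15 = 20)
T = 40 (T = -2*20*(-1) = -40*(-1) = 40)
((T*(-3))*5 + 57)*(-134) = ((40*(-3))*5 + 57)*(-134) = (-120*5 + 57)*(-134) = (-600 + 57)*(-134) = -543*(-134) = 72762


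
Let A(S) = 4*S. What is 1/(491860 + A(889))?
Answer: 1/495416 ≈ 2.0185e-6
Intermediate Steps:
1/(491860 + A(889)) = 1/(491860 + 4*889) = 1/(491860 + 3556) = 1/495416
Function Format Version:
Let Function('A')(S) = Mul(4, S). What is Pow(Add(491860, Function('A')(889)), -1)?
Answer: Rational(1, 495416) ≈ 2.0185e-6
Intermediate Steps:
Pow(Add(491860, Function('A')(889)), -1) = Pow(Add(491860, Mul(4, 889)), -1) = Pow(Add(491860, 3556), -1) = Pow(495416, -1) = Rational(1, 495416)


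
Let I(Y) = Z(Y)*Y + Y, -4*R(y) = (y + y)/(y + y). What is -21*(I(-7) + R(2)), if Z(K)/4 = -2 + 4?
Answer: 5313/4 ≈ 1328.3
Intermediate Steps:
R(y) = -¼ (R(y) = -(y + y)/(4*(y + y)) = -2*y/(4*(2*y)) = -2*y*1/(2*y)/4 = -¼*1 = -¼)
Z(K) = 8 (Z(K) = 4*(-2 + 4) = 4*2 = 8)
I(Y) = 9*Y (I(Y) = 8*Y + Y = 9*Y)
-21*(I(-7) + R(2)) = -21*(9*(-7) - ¼) = -21*(-63 - ¼) = -21*(-253/4) = 5313/4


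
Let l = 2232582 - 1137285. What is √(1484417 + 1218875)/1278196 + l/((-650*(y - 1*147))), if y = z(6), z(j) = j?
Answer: 365099/30550 + √675823/639098 ≈ 11.952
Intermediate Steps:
y = 6
l = 1095297
√(1484417 + 1218875)/1278196 + l/((-650*(y - 1*147))) = √(1484417 + 1218875)/1278196 + 1095297/((-650*(6 - 1*147))) = √2703292*(1/1278196) + 1095297/((-650*(6 - 147))) = (2*√675823)*(1/1278196) + 1095297/((-650*(-141))) = √675823/639098 + 1095297/91650 = √675823/639098 + 1095297*(1/91650) = √675823/639098 + 365099/30550 = 365099/30550 + √675823/639098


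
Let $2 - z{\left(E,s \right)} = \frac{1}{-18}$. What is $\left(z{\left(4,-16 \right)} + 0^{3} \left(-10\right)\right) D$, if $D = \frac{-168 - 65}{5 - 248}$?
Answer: $\frac{8621}{4374} \approx 1.971$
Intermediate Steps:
$D = \frac{233}{243}$ ($D = - \frac{233}{-243} = \left(-233\right) \left(- \frac{1}{243}\right) = \frac{233}{243} \approx 0.95885$)
$z{\left(E,s \right)} = \frac{37}{18}$ ($z{\left(E,s \right)} = 2 - \frac{1}{-18} = 2 - - \frac{1}{18} = 2 + \frac{1}{18} = \frac{37}{18}$)
$\left(z{\left(4,-16 \right)} + 0^{3} \left(-10\right)\right) D = \left(\frac{37}{18} + 0^{3} \left(-10\right)\right) \frac{233}{243} = \left(\frac{37}{18} + 0 \left(-10\right)\right) \frac{233}{243} = \left(\frac{37}{18} + 0\right) \frac{233}{243} = \frac{37}{18} \cdot \frac{233}{243} = \frac{8621}{4374}$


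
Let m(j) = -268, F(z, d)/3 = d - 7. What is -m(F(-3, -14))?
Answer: 268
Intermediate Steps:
F(z, d) = -21 + 3*d (F(z, d) = 3*(d - 7) = 3*(-7 + d) = -21 + 3*d)
-m(F(-3, -14)) = -1*(-268) = 268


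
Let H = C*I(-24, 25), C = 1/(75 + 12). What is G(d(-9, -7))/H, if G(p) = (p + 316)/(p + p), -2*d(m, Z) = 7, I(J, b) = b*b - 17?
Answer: -54375/8512 ≈ -6.3880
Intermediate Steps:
I(J, b) = -17 + b² (I(J, b) = b² - 17 = -17 + b²)
d(m, Z) = -7/2 (d(m, Z) = -½*7 = -7/2)
C = 1/87 ≈ 0.011494
G(p) = (316 + p)/(2*p) (G(p) = (316 + p)/((2*p)) = (316 + p)*(1/(2*p)) = (316 + p)/(2*p))
H = 608/87 (H = (-17 + 25²)/87 = (-17 + 625)/87 = (1/87)*608 = 608/87 ≈ 6.9885)
G(d(-9, -7))/H = ((316 - 7/2)/(2*(-7/2)))/(608/87) = ((½)*(-2/7)*(625/2))*(87/608) = -625/14*87/608 = -54375/8512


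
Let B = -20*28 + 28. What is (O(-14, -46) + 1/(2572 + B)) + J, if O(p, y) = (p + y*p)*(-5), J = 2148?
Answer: -2044079/2040 ≈ -1002.0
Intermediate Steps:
O(p, y) = -5*p - 5*p*y (O(p, y) = (p + p*y)*(-5) = -5*p - 5*p*y)
B = -532 (B = -560 + 28 = -532)
(O(-14, -46) + 1/(2572 + B)) + J = (-5*(-14)*(1 - 46) + 1/(2572 - 532)) + 2148 = (-5*(-14)*(-45) + 1/2040) + 2148 = (-3150 + 1/2040) + 2148 = -6425999/2040 + 2148 = -2044079/2040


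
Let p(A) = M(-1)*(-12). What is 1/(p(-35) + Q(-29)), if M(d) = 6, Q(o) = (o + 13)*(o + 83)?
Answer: -1/936 ≈ -0.0010684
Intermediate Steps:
Q(o) = (13 + o)*(83 + o)
p(A) = -72 (p(A) = 6*(-12) = -72)
1/(p(-35) + Q(-29)) = 1/(-72 + (1079 + (-29)² + 96*(-29))) = 1/(-72 + (1079 + 841 - 2784)) = 1/(-72 - 864) = 1/(-936) = -1/936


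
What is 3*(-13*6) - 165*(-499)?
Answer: 82101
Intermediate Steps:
3*(-13*6) - 165*(-499) = 3*(-78) + 82335 = -234 + 82335 = 82101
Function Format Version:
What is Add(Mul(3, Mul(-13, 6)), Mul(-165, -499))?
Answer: 82101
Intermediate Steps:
Add(Mul(3, Mul(-13, 6)), Mul(-165, -499)) = Add(Mul(3, -78), 82335) = Add(-234, 82335) = 82101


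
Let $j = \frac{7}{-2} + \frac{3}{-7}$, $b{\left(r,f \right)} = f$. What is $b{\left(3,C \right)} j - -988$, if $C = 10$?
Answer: $\frac{6641}{7} \approx 948.71$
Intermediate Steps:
$j = - \frac{55}{14}$ ($j = 7 \left(- \frac{1}{2}\right) + 3 \left(- \frac{1}{7}\right) = - \frac{7}{2} - \frac{3}{7} = - \frac{55}{14} \approx -3.9286$)
$b{\left(3,C \right)} j - -988 = 10 \left(- \frac{55}{14}\right) - -988 = - \frac{275}{7} + 988 = \frac{6641}{7}$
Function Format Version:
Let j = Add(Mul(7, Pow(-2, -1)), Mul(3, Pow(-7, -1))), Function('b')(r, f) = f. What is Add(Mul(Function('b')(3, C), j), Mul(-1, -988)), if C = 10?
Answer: Rational(6641, 7) ≈ 948.71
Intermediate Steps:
j = Rational(-55, 14) (j = Add(Mul(7, Rational(-1, 2)), Mul(3, Rational(-1, 7))) = Add(Rational(-7, 2), Rational(-3, 7)) = Rational(-55, 14) ≈ -3.9286)
Add(Mul(Function('b')(3, C), j), Mul(-1, -988)) = Add(Mul(10, Rational(-55, 14)), Mul(-1, -988)) = Add(Rational(-275, 7), 988) = Rational(6641, 7)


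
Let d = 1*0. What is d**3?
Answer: 0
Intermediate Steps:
d = 0
d**3 = 0**3 = 0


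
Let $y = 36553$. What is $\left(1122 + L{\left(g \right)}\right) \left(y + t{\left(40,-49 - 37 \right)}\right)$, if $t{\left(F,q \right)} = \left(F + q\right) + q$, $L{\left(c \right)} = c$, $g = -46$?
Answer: $39188996$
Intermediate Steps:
$t{\left(F,q \right)} = F + 2 q$
$\left(1122 + L{\left(g \right)}\right) \left(y + t{\left(40,-49 - 37 \right)}\right) = \left(1122 - 46\right) \left(36553 + \left(40 + 2 \left(-49 - 37\right)\right)\right) = 1076 \left(36553 + \left(40 + 2 \left(-86\right)\right)\right) = 1076 \left(36553 + \left(40 - 172\right)\right) = 1076 \left(36553 - 132\right) = 1076 \cdot 36421 = 39188996$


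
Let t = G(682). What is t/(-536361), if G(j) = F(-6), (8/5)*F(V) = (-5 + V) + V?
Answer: 85/4290888 ≈ 1.9809e-5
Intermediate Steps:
F(V) = -25/8 + 5*V/4 (F(V) = 5*((-5 + V) + V)/8 = 5*(-5 + 2*V)/8 = -25/8 + 5*V/4)
G(j) = -85/8 (G(j) = -25/8 + (5/4)*(-6) = -25/8 - 15/2 = -85/8)
t = -85/8 ≈ -10.625
t/(-536361) = -85/8/(-536361) = -85/8*(-1/536361) = 85/4290888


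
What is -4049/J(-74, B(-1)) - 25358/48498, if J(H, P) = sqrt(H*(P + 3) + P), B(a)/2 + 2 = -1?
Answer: -12679/24249 - 4049*sqrt(6)/36 ≈ -276.02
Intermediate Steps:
B(a) = -6 (B(a) = -4 + 2*(-1) = -4 - 2 = -6)
J(H, P) = sqrt(P + H*(3 + P)) (J(H, P) = sqrt(H*(3 + P) + P) = sqrt(P + H*(3 + P)))
-4049/J(-74, B(-1)) - 25358/48498 = -4049/sqrt(-6 + 3*(-74) - 74*(-6)) - 25358/48498 = -4049/sqrt(-6 - 222 + 444) - 25358*1/48498 = -4049*sqrt(6)/36 - 12679/24249 = -12679/24249 - 4049*sqrt(6)/36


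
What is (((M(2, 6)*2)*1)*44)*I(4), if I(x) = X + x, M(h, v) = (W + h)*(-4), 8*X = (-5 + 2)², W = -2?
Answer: 0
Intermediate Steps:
X = 9/8 (X = (-5 + 2)²/8 = (⅛)*(-3)² = (⅛)*9 = 9/8 ≈ 1.1250)
M(h, v) = 8 - 4*h (M(h, v) = (-2 + h)*(-4) = 8 - 4*h)
I(x) = 9/8 + x
(((M(2, 6)*2)*1)*44)*I(4) = ((((8 - 4*2)*2)*1)*44)*(9/8 + 4) = ((((8 - 8)*2)*1)*44)*(41/8) = (((0*2)*1)*44)*(41/8) = ((0*1)*44)*(41/8) = (0*44)*(41/8) = 0*(41/8) = 0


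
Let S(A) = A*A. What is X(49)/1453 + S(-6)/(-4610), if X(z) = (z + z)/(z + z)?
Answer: -23849/3349165 ≈ -0.0071209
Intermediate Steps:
S(A) = A**2
X(z) = 1 (X(z) = (2*z)/((2*z)) = (2*z)*(1/(2*z)) = 1)
X(49)/1453 + S(-6)/(-4610) = 1/1453 + (-6)**2/(-4610) = 1*(1/1453) + 36*(-1/4610) = 1/1453 - 18/2305 = -23849/3349165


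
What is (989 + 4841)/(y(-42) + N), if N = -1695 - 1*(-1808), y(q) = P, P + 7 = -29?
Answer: 530/7 ≈ 75.714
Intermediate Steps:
P = -36 (P = -7 - 29 = -36)
y(q) = -36
N = 113 (N = -1695 + 1808 = 113)
(989 + 4841)/(y(-42) + N) = (989 + 4841)/(-36 + 113) = 5830/77 = 5830*(1/77) = 530/7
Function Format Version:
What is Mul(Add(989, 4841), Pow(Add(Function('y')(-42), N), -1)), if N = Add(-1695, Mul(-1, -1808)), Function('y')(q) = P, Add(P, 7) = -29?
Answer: Rational(530, 7) ≈ 75.714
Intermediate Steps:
P = -36 (P = Add(-7, -29) = -36)
Function('y')(q) = -36
N = 113 (N = Add(-1695, 1808) = 113)
Mul(Add(989, 4841), Pow(Add(Function('y')(-42), N), -1)) = Mul(Add(989, 4841), Pow(Add(-36, 113), -1)) = Mul(5830, Pow(77, -1)) = Mul(5830, Rational(1, 77)) = Rational(530, 7)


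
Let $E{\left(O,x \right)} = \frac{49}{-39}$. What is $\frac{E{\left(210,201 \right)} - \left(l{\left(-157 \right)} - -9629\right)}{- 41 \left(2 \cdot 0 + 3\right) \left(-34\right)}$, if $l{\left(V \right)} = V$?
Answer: $- \frac{369457}{163098} \approx -2.2652$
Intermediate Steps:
$E{\left(O,x \right)} = - \frac{49}{39}$ ($E{\left(O,x \right)} = 49 \left(- \frac{1}{39}\right) = - \frac{49}{39}$)
$\frac{E{\left(210,201 \right)} - \left(l{\left(-157 \right)} - -9629\right)}{- 41 \left(2 \cdot 0 + 3\right) \left(-34\right)} = \frac{- \frac{49}{39} - \left(-157 - -9629\right)}{- 41 \left(2 \cdot 0 + 3\right) \left(-34\right)} = \frac{- \frac{49}{39} - \left(-157 + 9629\right)}{- 41 \left(0 + 3\right) \left(-34\right)} = \frac{- \frac{49}{39} - 9472}{\left(-41\right) 3 \left(-34\right)} = \frac{- \frac{49}{39} - 9472}{\left(-123\right) \left(-34\right)} = - \frac{369457}{39 \cdot 4182} = \left(- \frac{369457}{39}\right) \frac{1}{4182} = - \frac{369457}{163098}$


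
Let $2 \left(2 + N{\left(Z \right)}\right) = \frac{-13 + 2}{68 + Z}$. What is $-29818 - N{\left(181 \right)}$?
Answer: $- \frac{14848357}{498} \approx -29816.0$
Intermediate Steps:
$N{\left(Z \right)} = -2 - \frac{11}{2 \left(68 + Z\right)}$ ($N{\left(Z \right)} = -2 + \frac{\left(-13 + 2\right) \frac{1}{68 + Z}}{2} = -2 + \frac{\left(-11\right) \frac{1}{68 + Z}}{2} = -2 - \frac{11}{2 \left(68 + Z\right)}$)
$-29818 - N{\left(181 \right)} = -29818 - \frac{-283 - 724}{2 \left(68 + 181\right)} = -29818 - \frac{-283 - 724}{2 \cdot 249} = -29818 - \frac{1}{2} \cdot \frac{1}{249} \left(-1007\right) = -29818 - - \frac{1007}{498} = -29818 + \frac{1007}{498} = - \frac{14848357}{498}$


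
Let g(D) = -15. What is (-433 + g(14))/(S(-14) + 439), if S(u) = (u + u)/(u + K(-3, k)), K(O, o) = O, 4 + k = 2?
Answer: -7616/7491 ≈ -1.0167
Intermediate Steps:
k = -2 (k = -4 + 2 = -2)
S(u) = 2*u/(-3 + u) (S(u) = (u + u)/(u - 3) = (2*u)/(-3 + u) = 2*u/(-3 + u))
(-433 + g(14))/(S(-14) + 439) = (-433 - 15)/(2*(-14)/(-3 - 14) + 439) = -448/(2*(-14)/(-17) + 439) = -448/(2*(-14)*(-1/17) + 439) = -448/(28/17 + 439) = -448/7491/17 = -448*17/7491 = -7616/7491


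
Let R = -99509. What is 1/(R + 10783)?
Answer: -1/88726 ≈ -1.1271e-5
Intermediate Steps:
1/(R + 10783) = 1/(-99509 + 10783) = 1/(-88726) = -1/88726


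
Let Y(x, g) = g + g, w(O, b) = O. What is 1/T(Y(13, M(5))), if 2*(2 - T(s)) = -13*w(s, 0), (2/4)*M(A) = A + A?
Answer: 1/262 ≈ 0.0038168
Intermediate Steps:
M(A) = 4*A (M(A) = 2*(A + A) = 2*(2*A) = 4*A)
Y(x, g) = 2*g
T(s) = 2 + 13*s/2 (T(s) = 2 - (-13)*s/2 = 2 + 13*s/2)
1/T(Y(13, M(5))) = 1/(2 + 13*(2*(4*5))/2) = 1/(2 + 13*(2*20)/2) = 1/(2 + (13/2)*40) = 1/(2 + 260) = 1/262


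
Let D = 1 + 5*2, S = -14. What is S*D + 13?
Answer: -141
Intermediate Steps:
D = 11 (D = 1 + 10 = 11)
S*D + 13 = -14*11 + 13 = -154 + 13 = -141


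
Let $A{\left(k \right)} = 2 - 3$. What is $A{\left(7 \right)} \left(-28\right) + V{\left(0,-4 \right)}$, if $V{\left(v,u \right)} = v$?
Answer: $28$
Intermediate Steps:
$A{\left(k \right)} = -1$ ($A{\left(k \right)} = 2 - 3 = -1$)
$A{\left(7 \right)} \left(-28\right) + V{\left(0,-4 \right)} = \left(-1\right) \left(-28\right) + 0 = 28 + 0 = 28$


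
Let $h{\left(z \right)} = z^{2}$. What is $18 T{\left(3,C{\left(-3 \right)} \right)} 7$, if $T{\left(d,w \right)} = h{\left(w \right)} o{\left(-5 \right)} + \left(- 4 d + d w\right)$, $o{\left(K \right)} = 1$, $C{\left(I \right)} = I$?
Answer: $-1512$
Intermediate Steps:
$T{\left(d,w \right)} = w^{2} - 4 d + d w$ ($T{\left(d,w \right)} = w^{2} \cdot 1 + \left(- 4 d + d w\right) = w^{2} + \left(- 4 d + d w\right) = w^{2} - 4 d + d w$)
$18 T{\left(3,C{\left(-3 \right)} \right)} 7 = 18 \left(\left(-3\right)^{2} - 12 + 3 \left(-3\right)\right) 7 = 18 \left(9 - 12 - 9\right) 7 = 18 \left(-12\right) 7 = \left(-216\right) 7 = -1512$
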